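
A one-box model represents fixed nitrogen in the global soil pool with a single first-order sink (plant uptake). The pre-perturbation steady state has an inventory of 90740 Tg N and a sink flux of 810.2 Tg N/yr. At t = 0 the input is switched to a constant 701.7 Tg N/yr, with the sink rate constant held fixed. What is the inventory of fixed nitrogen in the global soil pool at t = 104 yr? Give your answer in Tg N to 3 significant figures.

τ = M₀/F₀ = 90740/810.2 = 112.0 yr; rate constant k = 1/τ.
New steady state M_∞ = F₁/k = F₁·τ = 701.7 × 112.0 = 78588 Tg N.
M(t) = M_∞ + (M₀ − M_∞)·e^(−t/τ); t/τ = 104/112.0 = 0.9286, so e^(−t/τ) = 0.3951.
M(t) = 78588 + 12150 × 0.3951 = 83390 Tg N.

83400 Tg N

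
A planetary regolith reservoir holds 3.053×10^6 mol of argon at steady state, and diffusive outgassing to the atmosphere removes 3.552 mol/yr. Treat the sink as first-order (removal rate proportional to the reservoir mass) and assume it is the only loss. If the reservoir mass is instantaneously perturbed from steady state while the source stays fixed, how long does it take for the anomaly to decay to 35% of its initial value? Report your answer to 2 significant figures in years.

For a linear reservoir the anomaly decays as exp(−t/τ) with τ = M/F = 3.053×10^6/3.552 = 859500 yr.
exp(−t/τ) = 0.35 ⇒ t = −τ ln(0.35) = 859500 × 1.050 = 902300 yr.

900000 yr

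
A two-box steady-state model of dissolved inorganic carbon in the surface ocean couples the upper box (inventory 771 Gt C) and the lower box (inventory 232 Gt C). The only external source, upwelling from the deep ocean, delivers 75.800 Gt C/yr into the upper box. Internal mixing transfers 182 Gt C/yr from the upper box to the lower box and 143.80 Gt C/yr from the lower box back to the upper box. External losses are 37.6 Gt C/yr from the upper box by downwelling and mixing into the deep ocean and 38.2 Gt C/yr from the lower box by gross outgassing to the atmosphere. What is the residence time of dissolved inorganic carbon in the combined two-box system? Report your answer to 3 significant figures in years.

13.2 yr

Residence time in the combined system uses the total inventory and the total *external* removal — internal exchanges between the two boxes cancel.
M_total = 771 + 232 = 1003.0 Gt C.
ΣF_external_out = 37.6 + 38.2 = 75.800 Gt C/yr.
τ = M_total / ΣF_ext = 1003.0 / 75.800 = 13.23 yr.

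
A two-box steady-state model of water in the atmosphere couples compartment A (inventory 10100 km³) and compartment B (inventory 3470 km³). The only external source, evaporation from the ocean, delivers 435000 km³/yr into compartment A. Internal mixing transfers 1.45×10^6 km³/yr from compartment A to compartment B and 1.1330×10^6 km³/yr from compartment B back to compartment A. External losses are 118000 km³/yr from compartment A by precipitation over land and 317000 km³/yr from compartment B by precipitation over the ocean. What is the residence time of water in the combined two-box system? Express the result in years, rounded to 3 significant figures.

Treat the two boxes together as one reservoir: the mixing fluxes between them are internal recycling, so τ = ΣM / Σ(external losses).
M_total = 10100 + 3470 = 13570 km³.
ΣF_external_out = 118000 + 317000 = 435000 km³/yr.
τ = M_total / ΣF_ext = 13570 / 435000 = 0.03120 yr.

0.0312 yr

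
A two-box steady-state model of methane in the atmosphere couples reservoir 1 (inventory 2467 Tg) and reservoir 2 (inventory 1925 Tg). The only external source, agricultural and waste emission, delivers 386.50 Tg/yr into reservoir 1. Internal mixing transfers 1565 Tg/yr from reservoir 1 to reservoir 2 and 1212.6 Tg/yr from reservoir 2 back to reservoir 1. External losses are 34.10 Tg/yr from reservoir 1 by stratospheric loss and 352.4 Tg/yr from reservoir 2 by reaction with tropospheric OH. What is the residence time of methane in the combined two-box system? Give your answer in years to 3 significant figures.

Residence time in the combined system uses the total inventory and the total *external* removal — internal exchanges between the two boxes cancel.
M_total = 2467 + 1925 = 4392.0 Tg.
ΣF_external_out = 34.10 + 352.4 = 386.50 Tg/yr.
τ = M_total / ΣF_ext = 4392.0 / 386.50 = 11.36 yr.

11.4 yr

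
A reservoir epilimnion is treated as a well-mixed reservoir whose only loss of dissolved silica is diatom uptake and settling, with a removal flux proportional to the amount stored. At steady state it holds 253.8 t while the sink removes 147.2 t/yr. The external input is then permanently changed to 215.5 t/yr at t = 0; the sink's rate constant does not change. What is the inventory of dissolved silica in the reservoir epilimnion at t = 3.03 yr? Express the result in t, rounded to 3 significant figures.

The sink rate constant is k = F₀/M₀ = 147.2/253.8 = 0.5800 yr⁻¹.
Solving dM/dt = F₁ − kM with M(0) = M₀ gives M(t) = F₁/k + (M₀ − F₁/k)·e^(−kt).
F₁/k = 215.5/0.5800 = 371.56 t; kt = 0.5800 × 3.03 = 1.757, e^(−kt) = 0.1725.
M(3.03) = 371.56 + (253.8 − 371.56) × 0.1725 = 371.56 − 20.31 = 351.25 t.

351 t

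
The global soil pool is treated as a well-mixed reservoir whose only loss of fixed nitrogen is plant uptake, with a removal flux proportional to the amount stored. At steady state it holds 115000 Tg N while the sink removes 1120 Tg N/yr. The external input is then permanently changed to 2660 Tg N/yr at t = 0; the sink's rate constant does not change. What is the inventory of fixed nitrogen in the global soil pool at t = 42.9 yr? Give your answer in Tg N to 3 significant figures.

169000 Tg N

Residence time τ = M₀/F₀ = 102.7 yr. The eventual steady state is M_∞ = M₀·(F₁/F₀) = 115000 × 2660/1120 = 273120 Tg N.
The anomaly ΔM(t) = M(t) − M_∞ decays as ΔM₀·e^(−t/τ) with ΔM₀ = 115000 − 273120 = −158100 Tg N.
At t = 42.9 yr, e^(−t/τ) = e^(−0.4178) = 0.6585, so ΔM = −104100 Tg N and M = 273120 − 104100 = 169000 Tg N.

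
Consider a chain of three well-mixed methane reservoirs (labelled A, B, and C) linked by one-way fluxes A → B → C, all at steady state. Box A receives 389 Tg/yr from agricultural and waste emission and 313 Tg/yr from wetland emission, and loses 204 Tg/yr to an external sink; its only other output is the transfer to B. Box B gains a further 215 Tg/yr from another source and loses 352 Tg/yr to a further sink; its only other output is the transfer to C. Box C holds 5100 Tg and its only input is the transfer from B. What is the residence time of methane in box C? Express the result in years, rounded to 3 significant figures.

14.1 yr

Box A: F(A→B) = (389 + 313) − 204 = 498.00 Tg/yr.
Box B: F(B→C) = (498.00 + 215) − 352 = 361.00 Tg/yr.
Box C throughput = its input = 361.00 Tg/yr; τ = 5100 / 361.00 = 14.13 yr.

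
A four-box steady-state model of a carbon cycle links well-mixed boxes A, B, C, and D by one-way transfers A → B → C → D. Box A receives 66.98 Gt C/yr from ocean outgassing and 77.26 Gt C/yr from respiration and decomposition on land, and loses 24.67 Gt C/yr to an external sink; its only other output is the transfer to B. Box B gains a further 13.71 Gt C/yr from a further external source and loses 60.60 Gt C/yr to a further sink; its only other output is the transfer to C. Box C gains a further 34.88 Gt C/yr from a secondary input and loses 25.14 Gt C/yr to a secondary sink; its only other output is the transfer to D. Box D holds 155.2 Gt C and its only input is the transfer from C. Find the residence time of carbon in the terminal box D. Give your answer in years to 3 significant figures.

Box A: F(A→B) = (66.98 + 77.26) − 24.67 = 119.57 Gt C/yr.
Box B: F(B→C) = (119.57 + 13.71) − 60.60 = 72.680 Gt C/yr.
Box C: F(C→D) = (72.680 + 34.88) − 25.14 = 82.420 Gt C/yr.
Box D throughput = its input = 82.420 Gt C/yr; τ = 155.2 / 82.420 = 1.883 yr.

1.88 yr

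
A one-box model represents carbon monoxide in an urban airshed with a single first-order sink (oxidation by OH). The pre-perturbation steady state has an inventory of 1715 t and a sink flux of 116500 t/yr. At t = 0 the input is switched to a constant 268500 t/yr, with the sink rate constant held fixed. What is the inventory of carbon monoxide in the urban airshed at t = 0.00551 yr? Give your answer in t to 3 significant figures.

2410 t

The sink rate constant is k = F₀/M₀ = 116500/1715 = 67.93 yr⁻¹.
Solving dM/dt = F₁ − kM with M(0) = M₀ gives M(t) = F₁/k + (M₀ − F₁/k)·e^(−kt).
F₁/k = 268500/67.93 = 3952.6 t; kt = 67.93 × 0.00551 = 0.3743, e^(−kt) = 0.6878.
M(0.00551) = 3952.6 + (1715 − 3952.6) × 0.6878 = 3952.6 − 1539 = 2413.6 t.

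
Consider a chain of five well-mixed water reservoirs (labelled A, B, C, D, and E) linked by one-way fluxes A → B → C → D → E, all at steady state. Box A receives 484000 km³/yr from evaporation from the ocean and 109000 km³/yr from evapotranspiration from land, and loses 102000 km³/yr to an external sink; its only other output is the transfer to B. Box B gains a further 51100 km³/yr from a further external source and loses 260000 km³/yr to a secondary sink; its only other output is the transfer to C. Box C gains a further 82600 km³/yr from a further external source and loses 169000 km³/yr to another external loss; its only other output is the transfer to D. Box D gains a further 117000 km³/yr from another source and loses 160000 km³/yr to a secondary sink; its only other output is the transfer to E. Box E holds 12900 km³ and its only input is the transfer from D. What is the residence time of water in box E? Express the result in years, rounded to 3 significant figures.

Box A: F(A→B) = (484000 + 109000) − 102000 = 491000 km³/yr.
Box B: F(B→C) = (491000 + 51100) − 260000 = 282100 km³/yr.
Box C: F(C→D) = (282100 + 82600) − 169000 = 195700 km³/yr.
Box D: F(D→E) = (195700 + 117000) − 160000 = 152700 km³/yr.
Box E throughput = its input = 152700 km³/yr; τ = 12900 / 152700 = 0.08448 yr.

0.0845 yr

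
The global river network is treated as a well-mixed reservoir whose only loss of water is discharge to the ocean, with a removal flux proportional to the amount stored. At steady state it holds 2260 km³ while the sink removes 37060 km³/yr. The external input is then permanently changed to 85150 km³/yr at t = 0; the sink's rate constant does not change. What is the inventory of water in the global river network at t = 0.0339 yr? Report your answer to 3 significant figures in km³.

3510 km³

The sink rate constant is k = F₀/M₀ = 37060/2260 = 16.40 yr⁻¹.
Solving dM/dt = F₁ − kM with M(0) = M₀ gives M(t) = F₁/k + (M₀ − F₁/k)·e^(−kt).
F₁/k = 85150/16.40 = 5192.6 km³; kt = 16.40 × 0.0339 = 0.5559, e^(−kt) = 0.5736.
M(0.0339) = 5192.6 + (2260 − 5192.6) × 0.5736 = 5192.6 − 1682 = 3510.6 km³.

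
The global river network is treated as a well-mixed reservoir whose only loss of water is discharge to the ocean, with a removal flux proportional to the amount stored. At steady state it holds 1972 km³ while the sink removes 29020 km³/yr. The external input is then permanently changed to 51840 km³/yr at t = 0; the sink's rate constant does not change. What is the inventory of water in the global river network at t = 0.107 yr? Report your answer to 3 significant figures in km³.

τ = M₀/F₀ = 1972/29020 = 0.06795 yr; rate constant k = 1/τ.
New steady state M_∞ = F₁/k = F₁·τ = 51840 × 0.06795 = 3522.7 km³.
M(t) = M_∞ + (M₀ − M_∞)·e^(−t/τ); t/τ = 0.107/0.06795 = 1.575, so e^(−t/τ) = 0.2071.
M(t) = 3522.7 − 1551 × 0.2071 = 3201.6 km³.

3200 km³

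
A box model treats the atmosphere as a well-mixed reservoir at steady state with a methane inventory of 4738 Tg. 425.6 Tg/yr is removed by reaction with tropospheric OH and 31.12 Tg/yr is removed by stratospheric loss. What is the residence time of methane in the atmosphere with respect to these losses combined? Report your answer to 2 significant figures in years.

Total removal = 425.6 + 31.12 = 456.72 Tg/yr.
τ = M / ΣF_out = 4738 / 456.72 = 10.37 yr.

10 yr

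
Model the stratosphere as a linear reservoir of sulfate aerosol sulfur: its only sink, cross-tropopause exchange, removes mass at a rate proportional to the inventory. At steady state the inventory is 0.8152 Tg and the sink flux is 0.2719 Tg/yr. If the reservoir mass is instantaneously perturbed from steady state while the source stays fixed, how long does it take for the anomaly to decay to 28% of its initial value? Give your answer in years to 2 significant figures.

For a linear reservoir the anomaly decays as exp(−t/τ) with τ = M/F = 0.8152/0.2719 = 2.998 yr.
exp(−t/τ) = 0.28 ⇒ t = −τ ln(0.28) = 2.998 × 1.273 = 3.817 yr.

3.8 yr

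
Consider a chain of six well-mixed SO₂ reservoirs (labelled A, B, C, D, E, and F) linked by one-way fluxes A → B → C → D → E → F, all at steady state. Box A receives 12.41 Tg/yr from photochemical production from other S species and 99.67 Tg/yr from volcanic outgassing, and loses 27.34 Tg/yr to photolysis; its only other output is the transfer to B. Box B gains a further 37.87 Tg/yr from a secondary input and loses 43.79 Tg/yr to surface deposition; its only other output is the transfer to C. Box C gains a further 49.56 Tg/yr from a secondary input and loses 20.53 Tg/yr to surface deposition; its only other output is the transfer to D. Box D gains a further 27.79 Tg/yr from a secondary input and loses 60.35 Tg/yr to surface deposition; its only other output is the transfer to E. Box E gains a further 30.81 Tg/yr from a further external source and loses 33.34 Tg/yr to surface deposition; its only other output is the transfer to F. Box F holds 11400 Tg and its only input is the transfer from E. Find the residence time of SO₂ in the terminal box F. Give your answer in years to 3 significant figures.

Box A: F(A→B) = (12.41 + 99.67) − 27.34 = 84.740 Tg/yr.
Box B: F(B→C) = (84.740 + 37.87) − 43.79 = 78.820 Tg/yr.
Box C: F(C→D) = (78.820 + 49.56) − 20.53 = 107.85 Tg/yr.
Box D: F(D→E) = (107.85 + 27.79) − 60.35 = 75.290 Tg/yr.
Box E: F(E→F) = (75.290 + 30.81) − 33.34 = 72.760 Tg/yr.
Box F throughput = its input = 72.760 Tg/yr; τ = 11400 / 72.760 = 156.7 yr.

157 yr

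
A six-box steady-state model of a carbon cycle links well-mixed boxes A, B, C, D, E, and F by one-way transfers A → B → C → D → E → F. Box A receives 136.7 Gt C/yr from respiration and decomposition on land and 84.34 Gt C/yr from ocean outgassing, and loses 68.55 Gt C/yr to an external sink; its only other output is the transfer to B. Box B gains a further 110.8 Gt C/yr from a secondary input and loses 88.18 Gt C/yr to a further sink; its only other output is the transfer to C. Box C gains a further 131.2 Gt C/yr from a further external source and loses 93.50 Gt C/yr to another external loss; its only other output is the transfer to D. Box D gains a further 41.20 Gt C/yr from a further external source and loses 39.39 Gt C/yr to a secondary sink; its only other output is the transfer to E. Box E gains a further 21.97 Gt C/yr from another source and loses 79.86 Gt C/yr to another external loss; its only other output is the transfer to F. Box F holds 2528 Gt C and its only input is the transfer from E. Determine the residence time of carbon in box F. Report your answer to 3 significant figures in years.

16.1 yr

Box A: F(A→B) = (136.7 + 84.34) − 68.55 = 152.49 Gt C/yr.
Box B: F(B→C) = (152.49 + 110.8) − 88.18 = 175.11 Gt C/yr.
Box C: F(C→D) = (175.11 + 131.2) − 93.50 = 212.81 Gt C/yr.
Box D: F(D→E) = (212.81 + 41.20) − 39.39 = 214.62 Gt C/yr.
Box E: F(E→F) = (214.62 + 21.97) − 79.86 = 156.73 Gt C/yr.
Box F throughput = its input = 156.73 Gt C/yr; τ = 2528 / 156.73 = 16.13 yr.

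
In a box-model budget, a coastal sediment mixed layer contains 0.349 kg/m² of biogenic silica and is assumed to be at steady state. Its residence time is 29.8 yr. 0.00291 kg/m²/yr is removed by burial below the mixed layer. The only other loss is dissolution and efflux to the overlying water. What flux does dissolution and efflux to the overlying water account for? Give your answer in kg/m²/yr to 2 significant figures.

Total removal F = M/τ = 0.349 / 29.8 = 0.01171 kg/m²/yr.
Dissolution and efflux to the overlying water = F − (0.00291) = 0.01171 − 0.002910 = 0.008801 kg/m²/yr.

0.0088 kg/m²/yr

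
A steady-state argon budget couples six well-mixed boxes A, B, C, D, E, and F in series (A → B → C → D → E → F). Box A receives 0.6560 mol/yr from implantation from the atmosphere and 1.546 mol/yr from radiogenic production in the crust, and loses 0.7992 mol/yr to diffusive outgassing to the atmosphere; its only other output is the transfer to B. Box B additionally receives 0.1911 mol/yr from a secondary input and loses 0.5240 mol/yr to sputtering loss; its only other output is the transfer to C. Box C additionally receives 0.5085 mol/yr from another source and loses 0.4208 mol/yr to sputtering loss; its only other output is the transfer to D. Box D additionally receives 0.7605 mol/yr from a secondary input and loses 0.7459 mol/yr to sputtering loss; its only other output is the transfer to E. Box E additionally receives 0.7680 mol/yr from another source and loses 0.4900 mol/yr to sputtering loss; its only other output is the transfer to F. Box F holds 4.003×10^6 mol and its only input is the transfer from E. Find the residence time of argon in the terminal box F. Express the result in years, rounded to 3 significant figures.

Box A: F(A→B) = (0.6560 + 1.546) − 0.7992 = 1.4028 mol/yr.
Box B: F(B→C) = (1.4028 + 0.1911) − 0.5240 = 1.0699 mol/yr.
Box C: F(C→D) = (1.0699 + 0.5085) − 0.4208 = 1.1576 mol/yr.
Box D: F(D→E) = (1.1576 + 0.7605) − 0.7459 = 1.1722 mol/yr.
Box E: F(E→F) = (1.1722 + 0.7680) − 0.4900 = 1.4502 mol/yr.
Box F throughput = its input = 1.4502 mol/yr; τ = 4.003×10^6 / 1.4502 = 2.760×10^6 yr.

2.76×10^6 yr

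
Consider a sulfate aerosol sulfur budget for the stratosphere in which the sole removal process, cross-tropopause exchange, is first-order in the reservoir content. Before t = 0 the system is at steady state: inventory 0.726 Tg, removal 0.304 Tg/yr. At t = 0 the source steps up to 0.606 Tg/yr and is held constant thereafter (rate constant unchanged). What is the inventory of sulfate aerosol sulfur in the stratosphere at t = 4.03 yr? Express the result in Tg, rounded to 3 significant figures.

1.31 Tg

The sink rate constant is k = F₀/M₀ = 0.304/0.726 = 0.4187 yr⁻¹.
Solving dM/dt = F₁ − kM with M(0) = M₀ gives M(t) = F₁/k + (M₀ − F₁/k)·e^(−kt).
F₁/k = 0.606/0.4187 = 1.4472 Tg; kt = 0.4187 × 4.03 = 1.687, e^(−kt) = 0.1850.
M(4.03) = 1.4472 + (0.726 − 1.4472) × 0.1850 = 1.4472 − 0.1334 = 1.3138 Tg.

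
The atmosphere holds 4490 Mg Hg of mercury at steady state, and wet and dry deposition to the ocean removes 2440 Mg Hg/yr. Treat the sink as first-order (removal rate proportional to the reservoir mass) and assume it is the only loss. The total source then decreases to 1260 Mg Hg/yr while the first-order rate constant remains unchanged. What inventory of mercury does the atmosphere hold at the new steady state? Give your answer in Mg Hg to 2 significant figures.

2300 Mg Hg

Rate constant k = F/M = 2440 / 4490 = 0.5434 yr⁻¹.
At the new steady state, source = k·M_new ⇒ M_new = 1260 / 0.5434 = 2319 Mg Hg.
(Equivalently M_new = M × F_new/F_old = 4490 × 1260/2440.)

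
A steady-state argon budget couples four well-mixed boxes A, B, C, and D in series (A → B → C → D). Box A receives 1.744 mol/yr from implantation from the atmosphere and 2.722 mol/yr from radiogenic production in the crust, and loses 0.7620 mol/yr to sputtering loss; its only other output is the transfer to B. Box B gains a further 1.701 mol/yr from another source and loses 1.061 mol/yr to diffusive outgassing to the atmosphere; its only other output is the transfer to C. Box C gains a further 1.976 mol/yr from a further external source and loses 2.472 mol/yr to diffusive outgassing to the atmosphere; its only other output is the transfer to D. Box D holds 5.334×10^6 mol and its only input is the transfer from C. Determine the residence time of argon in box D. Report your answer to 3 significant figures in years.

1.39×10^6 yr

Box A: F(A→B) = (1.744 + 2.722) − 0.7620 = 3.7040 mol/yr.
Box B: F(B→C) = (3.7040 + 1.701) − 1.061 = 4.3440 mol/yr.
Box C: F(C→D) = (4.3440 + 1.976) − 2.472 = 3.8480 mol/yr.
Box D throughput = its input = 3.8480 mol/yr; τ = 5.334×10^6 / 3.8480 = 1.386×10^6 yr.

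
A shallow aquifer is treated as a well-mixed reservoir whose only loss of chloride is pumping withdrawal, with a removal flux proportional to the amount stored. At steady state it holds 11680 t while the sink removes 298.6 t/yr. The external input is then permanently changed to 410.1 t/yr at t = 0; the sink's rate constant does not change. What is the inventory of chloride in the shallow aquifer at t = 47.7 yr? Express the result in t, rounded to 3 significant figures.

14800 t

Residence time τ = M₀/F₀ = 39.12 yr. The eventual steady state is M_∞ = M₀·(F₁/F₀) = 11680 × 410.1/298.6 = 16041 t.
The anomaly ΔM(t) = M(t) − M_∞ decays as ΔM₀·e^(−t/τ) with ΔM₀ = 11680 − 16041 = −4361 t.
At t = 47.7 yr, e^(−t/τ) = e^(−1.219) = 0.2954, so ΔM = −1288 t and M = 16041 − 1288 = 14753 t.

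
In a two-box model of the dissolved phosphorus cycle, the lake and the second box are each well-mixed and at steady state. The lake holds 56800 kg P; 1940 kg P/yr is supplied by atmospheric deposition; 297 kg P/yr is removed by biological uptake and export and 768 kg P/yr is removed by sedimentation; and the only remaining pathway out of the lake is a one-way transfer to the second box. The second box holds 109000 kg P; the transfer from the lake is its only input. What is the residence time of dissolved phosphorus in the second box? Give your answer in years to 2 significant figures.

Balance the lake: ΣF_in = 1940.0 kg P/yr.
Transfer to the second box = ΣF_in − (297 + 768) = 875.00 kg P/yr.
At steady state the output of the second box equals its input, 875.00 kg P/yr.
τ = M / F = 109000 / 875.00 = 124.6 yr.

120 yr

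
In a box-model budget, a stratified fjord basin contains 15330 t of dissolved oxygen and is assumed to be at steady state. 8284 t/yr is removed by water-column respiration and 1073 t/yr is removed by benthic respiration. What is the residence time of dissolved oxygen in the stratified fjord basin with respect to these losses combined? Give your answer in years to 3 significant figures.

Total removal = 8284 + 1073 = 9357.0 t/yr.
τ = M / ΣF_out = 15330 / 9357.0 = 1.638 yr.

1.64 yr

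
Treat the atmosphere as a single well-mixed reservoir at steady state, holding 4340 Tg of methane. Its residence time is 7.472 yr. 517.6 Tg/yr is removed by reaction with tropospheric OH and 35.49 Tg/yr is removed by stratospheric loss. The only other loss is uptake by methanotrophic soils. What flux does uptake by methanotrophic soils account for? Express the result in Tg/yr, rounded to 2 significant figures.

28 Tg/yr

Total removal F = M/τ = 4340 / 7.472 = 580.8 Tg/yr.
Uptake by methanotrophic soils = F − (517.6 + 35.49) = 580.8 − 553.1 = 27.75 Tg/yr.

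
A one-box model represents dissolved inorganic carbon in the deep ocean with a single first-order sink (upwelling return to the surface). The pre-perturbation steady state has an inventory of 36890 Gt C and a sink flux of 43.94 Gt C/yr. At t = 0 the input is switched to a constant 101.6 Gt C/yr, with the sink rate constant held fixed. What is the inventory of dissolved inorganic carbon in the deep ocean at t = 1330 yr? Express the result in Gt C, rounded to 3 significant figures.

75400 Gt C

Residence time τ = M₀/F₀ = 839.6 yr. The eventual steady state is M_∞ = M₀·(F₁/F₀) = 36890 × 101.6/43.94 = 85299 Gt C.
The anomaly ΔM(t) = M(t) − M_∞ decays as ΔM₀·e^(−t/τ) with ΔM₀ = 36890 − 85299 = −48410 Gt C.
At t = 1330 yr, e^(−t/τ) = e^(−1.584) = 0.2051, so ΔM = −9929 Gt C and M = 85299 − 9929 = 75369 Gt C.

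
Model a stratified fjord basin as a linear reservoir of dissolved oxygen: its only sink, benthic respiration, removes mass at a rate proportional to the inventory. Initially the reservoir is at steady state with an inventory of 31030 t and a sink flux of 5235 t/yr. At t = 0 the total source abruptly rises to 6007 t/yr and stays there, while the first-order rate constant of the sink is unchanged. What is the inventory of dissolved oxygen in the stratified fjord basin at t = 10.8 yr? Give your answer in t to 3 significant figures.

34900 t

τ = M₀/F₀ = 31030/5235 = 5.927 yr; rate constant k = 1/τ.
New steady state M_∞ = F₁/k = F₁·τ = 6007 × 5.927 = 35606 t.
M(t) = M_∞ + (M₀ − M_∞)·e^(−t/τ); t/τ = 10.8/5.927 = 1.822, so e^(−t/τ) = 0.1617.
M(t) = 35606 − 4576 × 0.1617 = 34866 t.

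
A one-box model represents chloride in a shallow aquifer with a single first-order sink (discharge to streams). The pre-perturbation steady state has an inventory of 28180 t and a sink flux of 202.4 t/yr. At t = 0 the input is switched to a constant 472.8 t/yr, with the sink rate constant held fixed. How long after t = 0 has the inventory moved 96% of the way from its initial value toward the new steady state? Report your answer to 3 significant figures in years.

448 yr

τ = M₀/F₀ = 28180/202.4 = 139.2 yr.
The remaining gap fraction is e^(−t/τ); 96% covered ⇒ e^(−t/τ) = 0.0400.
t = −τ ln(0.0400) = 139.2 × 3.219 = 448.2 yr.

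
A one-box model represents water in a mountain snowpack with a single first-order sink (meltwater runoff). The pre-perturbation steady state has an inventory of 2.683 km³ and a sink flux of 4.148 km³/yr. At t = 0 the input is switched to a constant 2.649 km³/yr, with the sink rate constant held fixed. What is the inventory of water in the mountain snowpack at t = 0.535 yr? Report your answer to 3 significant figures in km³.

2.14 km³

Residence time τ = M₀/F₀ = 0.6468 yr. The eventual steady state is M_∞ = M₀·(F₁/F₀) = 2.683 × 2.649/4.148 = 1.7134 km³.
The anomaly ΔM(t) = M(t) − M_∞ decays as ΔM₀·e^(−t/τ) with ΔM₀ = 2.683 − 1.7134 = 0.9696 km³.
At t = 0.535 yr, e^(−t/τ) = e^(−0.8271) = 0.4373, so ΔM = 0.4240 km³ and M = 1.7134 + 0.4240 = 2.1374 km³.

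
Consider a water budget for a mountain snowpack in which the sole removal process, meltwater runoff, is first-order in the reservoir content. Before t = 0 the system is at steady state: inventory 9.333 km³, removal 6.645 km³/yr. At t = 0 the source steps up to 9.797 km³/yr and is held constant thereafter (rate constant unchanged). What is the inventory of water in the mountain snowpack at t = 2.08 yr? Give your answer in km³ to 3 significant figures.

12.8 km³

τ = M₀/F₀ = 9.333/6.645 = 1.405 yr; rate constant k = 1/τ.
New steady state M_∞ = F₁/k = F₁·τ = 9.797 × 1.405 = 13.760 km³.
M(t) = M_∞ + (M₀ − M_∞)·e^(−t/τ); t/τ = 2.08/1.405 = 1.481, so e^(−t/τ) = 0.2274.
M(t) = 13.760 − 4.427 × 0.2274 = 12.753 km³.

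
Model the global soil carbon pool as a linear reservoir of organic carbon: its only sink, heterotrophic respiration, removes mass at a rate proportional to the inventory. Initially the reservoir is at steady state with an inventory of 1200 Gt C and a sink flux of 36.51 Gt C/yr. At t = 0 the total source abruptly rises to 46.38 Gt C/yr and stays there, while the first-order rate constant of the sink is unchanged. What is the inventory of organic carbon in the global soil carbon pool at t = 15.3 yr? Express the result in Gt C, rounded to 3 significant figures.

The sink rate constant is k = F₀/M₀ = 36.51/1200 = 0.03042 yr⁻¹.
Solving dM/dt = F₁ − kM with M(0) = M₀ gives M(t) = F₁/k + (M₀ − F₁/k)·e^(−kt).
F₁/k = 46.38/0.03042 = 1524.4 Gt C; kt = 0.03042 × 15.3 = 0.4655, e^(−kt) = 0.6278.
M(15.3) = 1524.4 + (1200 − 1524.4) × 0.6278 = 1524.4 − 203.7 = 1320.7 Gt C.

1320 Gt C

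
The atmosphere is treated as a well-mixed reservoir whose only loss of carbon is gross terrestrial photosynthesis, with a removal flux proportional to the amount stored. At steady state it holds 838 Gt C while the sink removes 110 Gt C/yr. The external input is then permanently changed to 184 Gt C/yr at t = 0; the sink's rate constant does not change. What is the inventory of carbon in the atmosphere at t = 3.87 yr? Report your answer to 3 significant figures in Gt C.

1060 Gt C

τ = M₀/F₀ = 838/110 = 7.618 yr; rate constant k = 1/τ.
New steady state M_∞ = F₁/k = F₁·τ = 184 × 7.618 = 1401.7 Gt C.
M(t) = M_∞ + (M₀ − M_∞)·e^(−t/τ); t/τ = 3.87/7.618 = 0.5080, so e^(−t/τ) = 0.6017.
M(t) = 1401.7 − 563.7 × 0.6017 = 1062.5 Gt C.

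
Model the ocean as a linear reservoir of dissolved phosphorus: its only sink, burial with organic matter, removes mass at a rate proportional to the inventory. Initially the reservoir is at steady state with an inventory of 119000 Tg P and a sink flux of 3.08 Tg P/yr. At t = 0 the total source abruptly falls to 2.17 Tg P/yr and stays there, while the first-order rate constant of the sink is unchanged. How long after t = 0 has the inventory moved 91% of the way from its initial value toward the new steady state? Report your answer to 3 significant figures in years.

τ = M₀/F₀ = 119000/3.08 = 38640 yr.
The remaining gap fraction is e^(−t/τ); 91% covered ⇒ e^(−t/τ) = 0.0900.
t = −τ ln(0.0900) = 38640 × 2.408 = 93030 yr.

93000 yr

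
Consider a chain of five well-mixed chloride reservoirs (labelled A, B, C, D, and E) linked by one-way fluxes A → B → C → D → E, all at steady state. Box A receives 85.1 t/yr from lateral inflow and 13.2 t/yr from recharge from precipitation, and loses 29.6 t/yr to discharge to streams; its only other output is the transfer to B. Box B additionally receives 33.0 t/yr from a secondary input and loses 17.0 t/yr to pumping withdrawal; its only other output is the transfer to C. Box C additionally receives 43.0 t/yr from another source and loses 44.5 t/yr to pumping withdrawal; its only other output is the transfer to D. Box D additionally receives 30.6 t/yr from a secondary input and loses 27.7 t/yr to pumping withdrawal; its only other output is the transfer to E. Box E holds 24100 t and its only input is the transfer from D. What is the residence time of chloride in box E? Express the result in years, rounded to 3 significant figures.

280 yr

Box A: F(A→B) = (85.1 + 13.2) − 29.6 = 68.700 t/yr.
Box B: F(B→C) = (68.700 + 33.0) − 17.0 = 84.700 t/yr.
Box C: F(C→D) = (84.700 + 43.0) − 44.5 = 83.200 t/yr.
Box D: F(D→E) = (83.200 + 30.6) − 27.7 = 86.100 t/yr.
Box E throughput = its input = 86.100 t/yr; τ = 24100 / 86.100 = 279.9 yr.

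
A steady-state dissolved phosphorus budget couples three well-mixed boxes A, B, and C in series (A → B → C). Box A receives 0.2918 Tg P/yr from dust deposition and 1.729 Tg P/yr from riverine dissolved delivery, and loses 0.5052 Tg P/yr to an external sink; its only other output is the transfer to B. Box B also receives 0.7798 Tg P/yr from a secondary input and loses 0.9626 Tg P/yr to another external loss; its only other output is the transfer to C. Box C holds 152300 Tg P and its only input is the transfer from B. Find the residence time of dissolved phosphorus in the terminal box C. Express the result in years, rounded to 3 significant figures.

114000 yr

Box A: F(A→B) = (0.2918 + 1.729) − 0.5052 = 1.5156 Tg P/yr.
Box B: F(B→C) = (1.5156 + 0.7798) − 0.9626 = 1.3328 Tg P/yr.
Box C throughput = its input = 1.3328 Tg P/yr; τ = 152300 / 1.3328 = 114300 yr.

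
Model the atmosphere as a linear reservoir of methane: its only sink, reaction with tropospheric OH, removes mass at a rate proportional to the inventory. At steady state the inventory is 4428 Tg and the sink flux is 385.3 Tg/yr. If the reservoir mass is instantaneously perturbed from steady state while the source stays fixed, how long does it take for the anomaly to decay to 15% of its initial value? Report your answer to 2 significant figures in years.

22 yr

For a linear reservoir the anomaly decays as exp(−t/τ) with τ = M/F = 4428/385.3 = 11.49 yr.
exp(−t/τ) = 0.15 ⇒ t = −τ ln(0.15) = 11.49 × 1.897 = 21.80 yr.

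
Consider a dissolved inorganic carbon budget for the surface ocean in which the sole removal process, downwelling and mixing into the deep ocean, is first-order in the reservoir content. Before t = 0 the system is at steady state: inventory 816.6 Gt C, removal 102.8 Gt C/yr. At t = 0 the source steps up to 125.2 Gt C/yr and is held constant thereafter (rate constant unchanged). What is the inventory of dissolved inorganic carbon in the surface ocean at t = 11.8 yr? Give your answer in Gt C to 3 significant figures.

Residence time τ = M₀/F₀ = 7.944 yr. The eventual steady state is M_∞ = M₀·(F₁/F₀) = 816.6 × 125.2/102.8 = 994.54 Gt C.
The anomaly ΔM(t) = M(t) − M_∞ decays as ΔM₀·e^(−t/τ) with ΔM₀ = 816.6 − 994.54 = −177.9 Gt C.
At t = 11.8 yr, e^(−t/τ) = e^(−1.485) = 0.2264, so ΔM = −40.28 Gt C and M = 994.54 − 40.28 = 954.25 Gt C.

954 Gt C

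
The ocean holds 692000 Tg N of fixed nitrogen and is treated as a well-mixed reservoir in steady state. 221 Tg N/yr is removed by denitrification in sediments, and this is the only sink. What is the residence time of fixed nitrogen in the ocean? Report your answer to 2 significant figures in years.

τ = M / F = 692000 / 221 = 3131 yr.

3100 yr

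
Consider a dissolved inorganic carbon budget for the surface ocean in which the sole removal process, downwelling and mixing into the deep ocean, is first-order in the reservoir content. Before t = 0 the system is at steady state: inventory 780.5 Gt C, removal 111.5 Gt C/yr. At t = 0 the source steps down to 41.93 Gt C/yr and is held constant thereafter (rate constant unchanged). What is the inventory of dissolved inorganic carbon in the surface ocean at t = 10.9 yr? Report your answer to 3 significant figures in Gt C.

396 Gt C

τ = M₀/F₀ = 780.5/111.5 = 7.000 yr; rate constant k = 1/τ.
New steady state M_∞ = F₁/k = F₁·τ = 41.93 × 7.000 = 293.51 Gt C.
M(t) = M_∞ + (M₀ − M_∞)·e^(−t/τ); t/τ = 10.9/7.000 = 1.557, so e^(−t/τ) = 0.2107.
M(t) = 293.51 + 487.0 × 0.2107 = 396.14 Gt C.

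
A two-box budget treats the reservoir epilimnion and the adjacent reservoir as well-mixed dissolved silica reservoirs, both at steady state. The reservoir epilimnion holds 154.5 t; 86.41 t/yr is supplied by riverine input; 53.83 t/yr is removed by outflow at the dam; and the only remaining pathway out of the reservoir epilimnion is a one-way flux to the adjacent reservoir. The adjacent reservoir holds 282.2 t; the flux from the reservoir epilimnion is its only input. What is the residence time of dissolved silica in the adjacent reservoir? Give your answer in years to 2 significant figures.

8.7 yr

Balance the reservoir epilimnion: ΣF_in = 86.410 t/yr.
Flux to the adjacent reservoir = ΣF_in − (53.83) = 32.580 t/yr.
At steady state the output of the adjacent reservoir equals its input, 32.580 t/yr.
τ = M / F = 282.2 / 32.580 = 8.662 yr.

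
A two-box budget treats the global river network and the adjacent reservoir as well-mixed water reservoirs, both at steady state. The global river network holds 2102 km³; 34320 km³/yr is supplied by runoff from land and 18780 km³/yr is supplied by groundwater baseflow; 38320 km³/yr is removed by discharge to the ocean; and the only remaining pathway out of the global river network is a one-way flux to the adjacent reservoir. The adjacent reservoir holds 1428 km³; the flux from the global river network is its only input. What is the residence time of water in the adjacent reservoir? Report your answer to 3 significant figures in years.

0.0966 yr

Balance the global river network: ΣF_in = 34320 + 18780 = 53100 km³/yr.
Flux to the adjacent reservoir = ΣF_in − (38320) = 14780 km³/yr.
At steady state the output of the adjacent reservoir equals its input, 14780 km³/yr.
τ = M / F = 1428 / 14780 = 0.09662 yr.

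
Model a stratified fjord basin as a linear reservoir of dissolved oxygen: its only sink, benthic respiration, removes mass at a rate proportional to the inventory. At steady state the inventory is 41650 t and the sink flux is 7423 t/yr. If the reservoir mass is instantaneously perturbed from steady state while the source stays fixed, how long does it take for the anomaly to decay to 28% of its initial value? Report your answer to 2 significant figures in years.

For a linear reservoir the anomaly decays as exp(−t/τ) with τ = M/F = 41650/7423 = 5.611 yr.
exp(−t/τ) = 0.28 ⇒ t = −τ ln(0.28) = 5.611 × 1.273 = 7.143 yr.

7.1 yr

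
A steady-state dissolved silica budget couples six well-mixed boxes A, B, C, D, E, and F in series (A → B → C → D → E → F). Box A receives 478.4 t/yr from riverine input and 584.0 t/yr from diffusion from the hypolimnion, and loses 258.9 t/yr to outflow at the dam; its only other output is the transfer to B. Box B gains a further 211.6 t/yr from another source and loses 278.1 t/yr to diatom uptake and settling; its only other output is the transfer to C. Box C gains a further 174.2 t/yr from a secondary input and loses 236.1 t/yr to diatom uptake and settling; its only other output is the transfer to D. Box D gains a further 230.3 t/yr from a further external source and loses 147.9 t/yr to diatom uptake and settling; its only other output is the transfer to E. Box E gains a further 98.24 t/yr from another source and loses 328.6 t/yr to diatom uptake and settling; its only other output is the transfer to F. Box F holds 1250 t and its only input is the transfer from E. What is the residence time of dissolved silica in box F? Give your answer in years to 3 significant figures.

2.37 yr

Box A: F(A→B) = (478.4 + 584.0) − 258.9 = 803.50 t/yr.
Box B: F(B→C) = (803.50 + 211.6) − 278.1 = 737.00 t/yr.
Box C: F(C→D) = (737.00 + 174.2) − 236.1 = 675.10 t/yr.
Box D: F(D→E) = (675.10 + 230.3) − 147.9 = 757.50 t/yr.
Box E: F(E→F) = (757.50 + 98.24) − 328.6 = 527.14 t/yr.
Box F throughput = its input = 527.14 t/yr; τ = 1250 / 527.14 = 2.371 yr.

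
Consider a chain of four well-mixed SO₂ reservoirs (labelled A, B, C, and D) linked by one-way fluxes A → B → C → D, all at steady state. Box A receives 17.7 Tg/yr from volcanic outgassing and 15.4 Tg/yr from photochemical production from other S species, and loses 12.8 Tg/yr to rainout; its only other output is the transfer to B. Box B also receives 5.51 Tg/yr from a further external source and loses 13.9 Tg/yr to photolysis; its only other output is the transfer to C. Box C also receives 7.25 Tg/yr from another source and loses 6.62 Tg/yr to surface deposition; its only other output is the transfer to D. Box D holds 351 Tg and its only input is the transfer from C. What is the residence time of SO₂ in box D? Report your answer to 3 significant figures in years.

28.0 yr

Box A: F(A→B) = (17.7 + 15.4) − 12.8 = 20.300 Tg/yr.
Box B: F(B→C) = (20.300 + 5.51) − 13.9 = 11.910 Tg/yr.
Box C: F(C→D) = (11.910 + 7.25) − 6.62 = 12.540 Tg/yr.
Box D throughput = its input = 12.540 Tg/yr; τ = 351 / 12.540 = 27.99 yr.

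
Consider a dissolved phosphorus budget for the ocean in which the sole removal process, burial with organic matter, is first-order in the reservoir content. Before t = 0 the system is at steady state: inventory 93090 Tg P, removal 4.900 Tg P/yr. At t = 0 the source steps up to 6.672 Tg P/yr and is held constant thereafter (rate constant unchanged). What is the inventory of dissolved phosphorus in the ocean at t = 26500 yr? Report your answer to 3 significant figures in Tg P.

τ = M₀/F₀ = 93090/4.900 = 19000 yr; rate constant k = 1/τ.
New steady state M_∞ = F₁/k = F₁·τ = 6.672 × 19000 = 126750 Tg P.
M(t) = M_∞ + (M₀ − M_∞)·e^(−t/τ); t/τ = 26500/19000 = 1.395, so e^(−t/τ) = 0.2479.
M(t) = 126750 − 33660 × 0.2479 = 118410 Tg P.

118000 Tg P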